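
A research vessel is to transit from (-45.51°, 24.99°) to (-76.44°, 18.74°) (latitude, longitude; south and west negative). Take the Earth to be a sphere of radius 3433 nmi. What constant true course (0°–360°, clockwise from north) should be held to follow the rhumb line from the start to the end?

Δψ = ln[tan(π/4+φ₂/2)/tan(π/4+φ₁/2)] = -1.2355
Δλ = -0.1091 rad (taken the short way round)
course = atan2(Δλ, Δψ) = 185.05°

185.0°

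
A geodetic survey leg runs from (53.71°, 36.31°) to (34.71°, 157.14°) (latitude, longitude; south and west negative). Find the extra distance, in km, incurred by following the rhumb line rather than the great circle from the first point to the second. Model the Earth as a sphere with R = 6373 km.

1072 km

Great circle: cos σ = sin φ₁ sin φ₂ + cos φ₁ cos φ₂ cos Δλ,  σ = 1.3596 rad → d_gc = 8664.8 km
Rhumb line: Δψ = -0.4689, q = Δφ/Δψ = 0.7072, d_rh = R√(Δφ²+q²Δλ²) = 9736.5 km
Excess = 9736.5 − 8664.8 = 1071.7 ≈ 1072 km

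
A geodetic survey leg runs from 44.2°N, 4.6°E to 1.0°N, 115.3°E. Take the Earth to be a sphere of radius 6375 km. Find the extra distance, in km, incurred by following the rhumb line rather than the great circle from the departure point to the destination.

Great circle: cos σ = sin φ₁ sin φ₂ + cos φ₁ cos φ₂ cos Δλ,  σ = 1.8144 rad → d_gc = 11566.8 km
Rhumb line: Δψ = -0.8443, q = Δφ/Δψ = 0.8930, d_rh = R√(Δφ²+q²Δλ²) = 12003.7 km
Excess = 12003.7 − 11566.8 = 436.9 ≈ 437 km

437 km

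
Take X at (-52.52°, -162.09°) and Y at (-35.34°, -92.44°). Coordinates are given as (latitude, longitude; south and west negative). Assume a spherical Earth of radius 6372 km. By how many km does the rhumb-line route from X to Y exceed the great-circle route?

187 km

Great circle: cos σ = sin φ₁ sin φ₂ + cos φ₁ cos φ₂ cos Δλ,  σ = 0.8871 rad → d_gc = 5652.9 km
Rhumb line: Δψ = +0.4209, q = Δφ/Δψ = 0.7124, d_rh = R√(Δφ²+q²Δλ²) = 5839.7 km
Excess = 5839.7 − 5652.9 = 186.8 ≈ 187 km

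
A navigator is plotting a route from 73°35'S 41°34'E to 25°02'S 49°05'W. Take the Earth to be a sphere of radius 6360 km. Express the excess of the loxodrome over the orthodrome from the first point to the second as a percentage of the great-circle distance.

7.1%

Great circle: σ = 1.1560 rad → d_gc = Rσ = 7352.3 km
Rhumb: Δφ = +0.8474, Δλ = -1.5821, Δψ = +1.4847, q = Δφ/Δψ = 0.5707 → d_rh = R√(Δφ²+q²Δλ²) = 7875.6 km
Excess = (7875.6 − 7352.3) / 7352.3 = 523.3 / 7352.3 = 7.12% ≈ 7.1%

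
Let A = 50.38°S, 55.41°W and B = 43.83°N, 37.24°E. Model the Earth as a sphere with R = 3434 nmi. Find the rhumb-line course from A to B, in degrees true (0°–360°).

40.8°

Meridional parts: M(φ₁)=-1.0210, M(φ₂)=+0.8528 → ΔM = +1.8738;  Δλ = +1.6170 rad
tan C = Δλ / ΔM = +0.8630 → C = 40.79°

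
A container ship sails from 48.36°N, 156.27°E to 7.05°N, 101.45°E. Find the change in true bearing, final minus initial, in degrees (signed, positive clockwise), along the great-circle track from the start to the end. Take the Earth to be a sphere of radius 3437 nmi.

-28.9°

At departure: θ₁ = atan2(sin Δλ cos φ₂, cos φ₁ sin φ₂ − sin φ₁ cos φ₂ cos Δλ) = 246.91°
At arrival: θ₂ = atan2(sin Δλ cos φ₁, −cos φ₂ sin φ₁ + sin φ₂ cos φ₁ cos Δλ) = 218.02°
Δθ = θ₂ − θ₁ = -28.9°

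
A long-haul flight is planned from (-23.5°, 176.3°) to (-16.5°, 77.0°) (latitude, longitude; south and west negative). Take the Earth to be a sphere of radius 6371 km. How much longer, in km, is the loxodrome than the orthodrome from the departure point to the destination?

205 km

Great circle: cos σ = sin φ₁ sin φ₂ + cos φ₁ cos φ₂ cos Δλ,  σ = 1.5996 rad → d_gc = 10191.4 km
Rhumb line: Δψ = +0.1301, q = Δφ/Δψ = 0.9390, d_rh = R√(Δφ²+q²Δλ²) = 10396.8 km
Excess = 10396.8 − 10191.4 = 205.4 ≈ 205 km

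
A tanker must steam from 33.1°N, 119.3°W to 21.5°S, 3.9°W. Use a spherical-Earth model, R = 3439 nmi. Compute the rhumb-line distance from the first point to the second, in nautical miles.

7386 nmi

Rhumb course C = atan2(Δλ, Δψ) with Δψ = ln[tan(π/4+φ₂/2)/tan(π/4+φ₁/2)] = -0.9972, Δλ = +2.0141 → C = 116.34°
d = R·|Δφ| / |cos C| = 3439·0.95295 / 0.44370 = 7386 nmi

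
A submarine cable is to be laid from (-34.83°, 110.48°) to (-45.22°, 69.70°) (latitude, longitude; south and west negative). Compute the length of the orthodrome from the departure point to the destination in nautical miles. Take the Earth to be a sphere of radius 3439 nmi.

1952 nmi

cos σ = sin φ₁ sin φ₂ + cos φ₁ cos φ₂ cos Δλ
      = sin(-34.83°)sin(-45.22°) + cos(-34.83°)cos(-45.22°)cos(-40.78°) = 0.8432
σ = 32.517° → d = Rσ = 3439·0.56753 = 1952 nmi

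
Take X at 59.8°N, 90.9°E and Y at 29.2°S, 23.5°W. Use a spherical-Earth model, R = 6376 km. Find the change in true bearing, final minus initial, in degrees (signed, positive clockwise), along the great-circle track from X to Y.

-59.7°

At departure: θ₁ = atan2(sin Δλ cos φ₂, cos φ₁ sin φ₂ − sin φ₁ cos φ₂ cos Δλ) = 274.76°
At arrival: θ₂ = atan2(sin Δλ cos φ₁, −cos φ₂ sin φ₁ + sin φ₂ cos φ₁ cos Δλ) = 215.05°
Δθ = θ₂ − θ₁ = -59.7°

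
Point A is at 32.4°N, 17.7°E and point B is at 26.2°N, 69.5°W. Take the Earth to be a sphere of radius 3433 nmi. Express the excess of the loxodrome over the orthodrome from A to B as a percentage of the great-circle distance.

Great circle: σ = 1.2937 rad → d_gc = Rσ = 4441.2 nmi
Rhumb: Δφ = -0.1082, Δλ = -1.5219, Δψ = -0.1242, q = Δφ/Δψ = 0.8714 → d_rh = R√(Δφ²+q²Δλ²) = 4567.9 nmi
Excess = (4567.9 − 4441.2) / 4441.2 = 126.7 / 4441.2 = 2.853% ≈ 2.9%

2.9%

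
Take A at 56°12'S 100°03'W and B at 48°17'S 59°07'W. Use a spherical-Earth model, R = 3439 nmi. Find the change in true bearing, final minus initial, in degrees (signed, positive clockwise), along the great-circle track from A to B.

-33.0°

Initial bearing θ₁ = atan2(sin Δλ cos φ₂, cos φ₁ sin φ₂ − sin φ₁ cos φ₂ cos Δλ) = 89.67°
Final bearing θ₂ = (initial bearing from the destination back to the start) + 180° = 56.72°
Δθ = θ₂ − θ₁ = -33.0°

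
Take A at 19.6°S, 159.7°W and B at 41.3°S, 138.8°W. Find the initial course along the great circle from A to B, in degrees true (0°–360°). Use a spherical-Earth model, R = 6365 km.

145.3°

θ = atan2( sin Δλ·cos φ₂ ,  cos φ₁ sin φ₂ − sin φ₁ cos φ₂ cos Δλ )
  = atan2(+0.2680, -0.3863) = 145.25°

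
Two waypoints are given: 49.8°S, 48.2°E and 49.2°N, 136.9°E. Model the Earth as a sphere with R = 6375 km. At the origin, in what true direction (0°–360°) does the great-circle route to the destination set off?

θ = atan2( sin Δλ·cos φ₂ ,  cos φ₁ sin φ₂ − sin φ₁ cos φ₂ cos Δλ )
  = atan2(+0.6533, +0.4999) = 52.57°

52.6°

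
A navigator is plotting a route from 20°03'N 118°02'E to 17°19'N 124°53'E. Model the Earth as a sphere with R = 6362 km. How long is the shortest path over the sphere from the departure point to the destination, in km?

782 km

Haversine: a = sin²(Δφ/2)+cos φ₁ cos φ₂ sin²(Δλ/2) = 0.00377;  σ = 2·atan2(√a,√(1−a))
σ = 7.040° → d = Rσ = 6362·0.12287 = 782 km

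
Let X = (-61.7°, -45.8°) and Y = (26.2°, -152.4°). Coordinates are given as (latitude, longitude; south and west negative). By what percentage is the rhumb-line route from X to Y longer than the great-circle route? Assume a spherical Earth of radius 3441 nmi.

Great circle: σ = 2.1063 rad → d_gc = Rσ = 7247.7 nmi
Rhumb: Δφ = +1.5341, Δλ = -1.8605, Δψ = +1.8520, q = Δφ/Δψ = 0.8284 → d_rh = R√(Δφ²+q²Δλ²) = 7482.8 nmi
Excess = (7482.8 − 7247.7) / 7247.7 = 235.1 / 7247.7 = 3.24% ≈ 3.2%

3.2%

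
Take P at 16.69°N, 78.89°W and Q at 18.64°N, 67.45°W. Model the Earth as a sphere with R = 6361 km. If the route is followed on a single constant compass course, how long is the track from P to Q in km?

Δψ = ln[tan(π/4+φ₂/2)/tan(π/4+φ₁/2)] = +0.0357;  Δφ = +0.0340 rad,  Δλ = +0.1997 rad
q = Δφ/Δψ = 0.9528
d = R·√(Δφ² + q²Δλ²) = 6361·0.19326 = 1229 km

1229 km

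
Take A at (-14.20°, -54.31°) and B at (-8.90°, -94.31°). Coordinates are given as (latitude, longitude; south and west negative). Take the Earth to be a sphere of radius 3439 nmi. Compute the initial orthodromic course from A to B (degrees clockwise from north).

N = sin Δλ·cos φ₂ = -0.6350;  D = cos φ₁ sin φ₂ − sin φ₁ cos φ₂ cos Δλ = +0.0357
initial course = atan2(N, D) = 273.21°

273.2°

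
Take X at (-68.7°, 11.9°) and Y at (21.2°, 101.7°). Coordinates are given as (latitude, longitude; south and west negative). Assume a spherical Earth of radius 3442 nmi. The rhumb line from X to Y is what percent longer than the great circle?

3.2%

Great circle: σ = 1.9132 rad → d_gc = Rσ = 6585.2 nmi
Rhumb: Δφ = +1.5691, Δλ = +1.5673, Δψ = +2.0498, q = Δφ/Δψ = 0.7655 → d_rh = R√(Δφ²+q²Δλ²) = 6798.5 nmi
Excess = (6798.5 − 6585.2) / 6585.2 = 213.3 / 6585.2 = 3.24% ≈ 3.2%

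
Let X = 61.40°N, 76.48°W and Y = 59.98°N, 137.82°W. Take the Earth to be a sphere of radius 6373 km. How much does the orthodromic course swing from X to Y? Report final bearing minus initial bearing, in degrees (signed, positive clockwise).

-54.7°

At departure: θ₁ = atan2(sin Δλ cos φ₂, cos φ₁ sin φ₂ − sin φ₁ cos φ₂ cos Δλ) = 294.90°
At arrival: θ₂ = atan2(sin Δλ cos φ₁, −cos φ₂ sin φ₁ + sin φ₂ cos φ₁ cos Δλ) = 240.21°
Δθ = θ₂ − θ₁ = -54.7°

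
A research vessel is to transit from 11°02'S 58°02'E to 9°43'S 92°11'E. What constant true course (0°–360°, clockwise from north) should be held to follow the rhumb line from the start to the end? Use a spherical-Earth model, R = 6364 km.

87.8°

Δψ = ln[tan(π/4+φ₂/2)/tan(π/4+φ₁/2)] = +0.0234
Δλ = +0.5960 rad (taken the short way round)
course = atan2(Δλ, Δψ) = 87.76°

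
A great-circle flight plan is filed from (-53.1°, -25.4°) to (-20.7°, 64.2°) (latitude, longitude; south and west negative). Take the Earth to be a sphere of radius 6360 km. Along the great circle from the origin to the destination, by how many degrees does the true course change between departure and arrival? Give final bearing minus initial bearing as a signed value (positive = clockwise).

Initial bearing θ₁ = atan2(sin Δλ cos φ₂, cos φ₁ sin φ₂ − sin φ₁ cos φ₂ cos Δλ) = 102.48°
Final bearing θ₂ = (initial bearing from the destination back to the start) + 180° = 38.81°
Δθ = θ₂ − θ₁ = -63.7°

-63.7°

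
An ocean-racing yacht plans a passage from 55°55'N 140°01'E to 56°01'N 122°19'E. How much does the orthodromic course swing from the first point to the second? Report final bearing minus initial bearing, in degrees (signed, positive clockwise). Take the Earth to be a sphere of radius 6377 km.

At departure: θ₁ = atan2(sin Δλ cos φ₂, cos φ₁ sin φ₂ − sin φ₁ cos φ₂ cos Δλ) = 277.93°
At arrival: θ₂ = atan2(sin Δλ cos φ₁, −cos φ₂ sin φ₁ + sin φ₂ cos φ₁ cos Δλ) = 263.22°
Δθ = θ₂ − θ₁ = -14.7°

-14.7°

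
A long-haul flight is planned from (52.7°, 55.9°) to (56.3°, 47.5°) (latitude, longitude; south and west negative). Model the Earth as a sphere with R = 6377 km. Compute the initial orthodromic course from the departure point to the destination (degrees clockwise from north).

θ = atan2( sin Δλ·cos φ₂ ,  cos φ₁ sin φ₂ − sin φ₁ cos φ₂ cos Δλ )
  = atan2(-0.0811, +0.0675) = 309.80°

309.8°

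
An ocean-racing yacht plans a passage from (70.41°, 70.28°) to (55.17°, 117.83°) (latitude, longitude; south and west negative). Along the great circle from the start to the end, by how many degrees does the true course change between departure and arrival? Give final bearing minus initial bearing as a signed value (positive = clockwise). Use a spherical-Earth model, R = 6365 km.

+43.1°

At departure: θ₁ = atan2(sin Δλ cos φ₂, cos φ₁ sin φ₂ − sin φ₁ cos φ₂ cos Δλ) = 101.79°
At arrival: θ₂ = atan2(sin Δλ cos φ₁, −cos φ₂ sin φ₁ + sin φ₂ cos φ₁ cos Δλ) = 144.92°
Δθ = θ₂ − θ₁ = +43.1°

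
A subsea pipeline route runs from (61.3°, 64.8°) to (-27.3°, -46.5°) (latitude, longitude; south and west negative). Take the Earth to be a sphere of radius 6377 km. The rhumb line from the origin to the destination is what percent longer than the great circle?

3.5%

Great circle: σ = 2.1619 rad → d_gc = Rσ = 13786.7 km
Rhumb: Δφ = -1.5464, Δλ = -1.9426, Δψ = -1.8589, q = Δφ/Δψ = 0.8319 → d_rh = R√(Δφ²+q²Δλ²) = 14263.2 km
Excess = (14263.2 − 13786.7) / 13786.7 = 476.5 / 13786.7 = 3.46% ≈ 3.5%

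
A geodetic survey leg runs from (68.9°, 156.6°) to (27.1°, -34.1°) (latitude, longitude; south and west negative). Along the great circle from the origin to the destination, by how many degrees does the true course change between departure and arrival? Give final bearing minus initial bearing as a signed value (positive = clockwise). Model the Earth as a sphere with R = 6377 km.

+166.6°

At departure: θ₁ = atan2(sin Δλ cos φ₂, cos φ₁ sin φ₂ − sin φ₁ cos φ₂ cos Δλ) = 9.57°
At arrival: θ₂ = atan2(sin Δλ cos φ₁, −cos φ₂ sin φ₁ + sin φ₂ cos φ₁ cos Δλ) = 176.14°
Δθ = θ₂ − θ₁ = +166.6°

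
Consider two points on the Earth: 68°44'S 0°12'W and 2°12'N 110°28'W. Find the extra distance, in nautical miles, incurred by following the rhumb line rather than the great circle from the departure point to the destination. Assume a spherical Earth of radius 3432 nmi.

448 nmi

Great circle: cos σ = sin φ₁ sin φ₂ + cos φ₁ cos φ₂ cos Δλ,  σ = 1.7328 rad → d_gc = 5947.05 nmi
Rhumb line: Δψ = +1.7111, q = Δφ/Δψ = 0.7235, d_rh = R√(Δφ²+q²Δλ²) = 6394.62 nmi
Excess = 6394.62 − 5947.05 = 447.57 ≈ 448 nmi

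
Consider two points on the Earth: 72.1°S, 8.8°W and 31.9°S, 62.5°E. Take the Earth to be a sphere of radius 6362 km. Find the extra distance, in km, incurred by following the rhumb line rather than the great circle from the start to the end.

267 km

Great circle: cos σ = sin φ₁ sin φ₂ + cos φ₁ cos φ₂ cos Δλ,  σ = 0.9440 rad → d_gc = 6006.0 km
Rhumb line: Δψ = +1.2604, q = Δφ/Δψ = 0.5567, d_rh = R√(Δφ²+q²Δλ²) = 6272.7 km
Excess = 6272.7 − 6006.0 = 266.7 ≈ 267 km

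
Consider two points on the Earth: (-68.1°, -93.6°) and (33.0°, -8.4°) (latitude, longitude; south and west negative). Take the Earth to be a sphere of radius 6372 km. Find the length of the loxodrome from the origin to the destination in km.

Rhumb course C = atan2(Δλ, Δψ) with Δψ = ln[tan(π/4+φ₂/2)/tan(π/4+φ₁/2)] = +2.2533, Δλ = +1.4870 → C = 33.42°
d = R·|Δφ| / |cos C| = 6372·1.76453 / 0.83464 = 13471 km

13471 km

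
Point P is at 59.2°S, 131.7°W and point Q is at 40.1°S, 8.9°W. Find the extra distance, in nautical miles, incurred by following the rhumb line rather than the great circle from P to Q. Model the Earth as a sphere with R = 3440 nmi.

621 nmi

Great circle: cos σ = sin φ₁ sin φ₂ + cos φ₁ cos φ₂ cos Δλ,  σ = 1.2227 rad → d_gc = 4206.1 nmi
Rhumb line: Δψ = +0.5242, q = Δφ/Δψ = 0.6360, d_rh = R√(Δφ²+q²Δλ²) = 4827.1 nmi
Excess = 4827.1 − 4206.1 = 621.0 ≈ 621 nmi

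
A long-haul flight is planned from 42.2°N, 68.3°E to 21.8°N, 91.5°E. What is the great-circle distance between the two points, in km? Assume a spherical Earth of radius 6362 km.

3126 km

Haversine: a = sin²(Δφ/2)+cos φ₁ cos φ₂ sin²(Δλ/2) = 0.05917;  σ = 2·atan2(√a,√(1−a))
σ = 28.157° → d = Rσ = 6362·0.49143 = 3126 km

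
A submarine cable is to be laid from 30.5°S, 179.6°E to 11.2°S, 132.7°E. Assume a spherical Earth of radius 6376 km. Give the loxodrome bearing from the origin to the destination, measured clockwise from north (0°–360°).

Meridional parts: M(φ₁)=-0.5594, M(φ₂)=-0.1967 → ΔM = +0.3627;  Δλ = -0.8186 rad
tan C = Δλ / ΔM = -2.2570 → C = 293.90°

293.9°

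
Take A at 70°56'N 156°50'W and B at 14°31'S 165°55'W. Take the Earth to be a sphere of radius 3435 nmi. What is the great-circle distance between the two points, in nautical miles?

5137 nmi

cos σ = sin φ₁ sin φ₂ + cos φ₁ cos φ₂ cos Δλ
      = sin(70.93°)sin(-14.52°) + cos(70.93°)cos(-14.52°)cos(-9.08°) = 0.0754
σ = 85.678° → d = Rσ = 3435·1.49536 = 5137 nmi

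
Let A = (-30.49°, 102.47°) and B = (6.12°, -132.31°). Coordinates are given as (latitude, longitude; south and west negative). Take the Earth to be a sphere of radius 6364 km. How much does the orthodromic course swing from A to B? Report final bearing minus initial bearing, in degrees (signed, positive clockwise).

At departure: θ₁ = atan2(sin Δλ cos φ₂, cos φ₁ sin φ₂ − sin φ₁ cos φ₂ cos Δλ) = 103.77°
At arrival: θ₂ = atan2(sin Δλ cos φ₁, −cos φ₂ sin φ₁ + sin φ₂ cos φ₁ cos Δλ) = 57.32°
Δθ = θ₂ − θ₁ = -46.4°

-46.4°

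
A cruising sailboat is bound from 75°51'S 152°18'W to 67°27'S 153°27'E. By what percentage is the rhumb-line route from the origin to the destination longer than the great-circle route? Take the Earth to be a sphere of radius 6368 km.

Great circle: σ = 0.3166 rad → d_gc = Rσ = 2016.17 km
Rhumb: Δφ = +0.1466, Δλ = -0.9468, Δψ = +0.4739, q = Δφ/Δψ = 0.3093 → d_rh = R√(Δφ²+q²Δλ²) = 2085.74 km
Excess = (2085.74 − 2016.17) / 2016.17 = 69.57 / 2016.17 = 3.451% ≈ 3.5%

3.5%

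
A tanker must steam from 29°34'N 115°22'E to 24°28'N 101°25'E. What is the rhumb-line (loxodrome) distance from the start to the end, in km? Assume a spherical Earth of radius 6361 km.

1491 km

Rhumb course C = atan2(Δλ, Δψ) with Δψ = ln[tan(π/4+φ₂/2)/tan(π/4+φ₁/2)] = -0.1000, Δλ = -0.2435 → C = 247.68°
d = R·|Δφ| / |cos C| = 6361·0.08901 / 0.37981 = 1491 km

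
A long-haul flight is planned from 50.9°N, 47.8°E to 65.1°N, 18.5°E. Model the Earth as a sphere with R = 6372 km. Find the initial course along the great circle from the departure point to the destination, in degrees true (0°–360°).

θ = atan2( sin Δλ·cos φ₂ ,  cos φ₁ sin φ₂ − sin φ₁ cos φ₂ cos Δλ )
  = atan2(-0.2060, +0.2871) = 324.33°

324.3°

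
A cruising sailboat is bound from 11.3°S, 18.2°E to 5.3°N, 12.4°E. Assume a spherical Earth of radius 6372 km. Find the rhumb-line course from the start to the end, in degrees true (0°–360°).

Meridional parts: M(φ₁)=-0.1985, M(φ₂)=+0.0926 → ΔM = +0.2911;  Δλ = -0.1012 rad
tan C = Δλ / ΔM = -0.3477 → C = 340.83°

340.8°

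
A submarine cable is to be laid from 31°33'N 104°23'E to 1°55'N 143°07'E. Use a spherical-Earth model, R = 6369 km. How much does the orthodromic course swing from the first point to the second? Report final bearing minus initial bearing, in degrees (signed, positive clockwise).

At departure: θ₁ = atan2(sin Δλ cos φ₂, cos φ₁ sin φ₂ − sin φ₁ cos φ₂ cos Δλ) = 121.25°
At arrival: θ₂ = atan2(sin Δλ cos φ₁, −cos φ₂ sin φ₁ + sin φ₂ cos φ₁ cos Δλ) = 133.20°
Δθ = θ₂ − θ₁ = +12.0°

+12.0°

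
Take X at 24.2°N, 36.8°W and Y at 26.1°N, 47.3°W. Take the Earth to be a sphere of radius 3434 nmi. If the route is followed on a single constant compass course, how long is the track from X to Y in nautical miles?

Rhumb course C = atan2(Δλ, Δψ) with Δψ = ln[tan(π/4+φ₂/2)/tan(π/4+φ₁/2)] = +0.0366, Δλ = -0.1833 → C = 281.31°
d = R·|Δφ| / |cos C| = 3434·0.03316 / 0.19604 = 581 nmi

581 nmi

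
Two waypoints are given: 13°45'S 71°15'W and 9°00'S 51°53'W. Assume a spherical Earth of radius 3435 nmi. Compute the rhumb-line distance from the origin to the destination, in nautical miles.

Δψ = ln[tan(π/4+φ₂/2)/tan(π/4+φ₁/2)] = +0.0846;  Δφ = +0.0829 rad,  Δλ = +0.3380 rad
q = Δφ/Δψ = 0.9801
d = R·√(Δφ² + q²Δλ²) = 3435·0.34149 = 1173 nmi

1173 nmi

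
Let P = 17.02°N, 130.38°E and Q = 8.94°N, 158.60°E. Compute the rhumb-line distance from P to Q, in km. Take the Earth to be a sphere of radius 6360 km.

Rhumb course C = atan2(Δλ, Δψ) with Δψ = ln[tan(π/4+φ₂/2)/tan(π/4+φ₁/2)] = -0.1449, Δλ = +0.4925 → C = 106.39°
d = R·|Δφ| / |cos C| = 6360·0.14102 / 0.28215 = 3179 km

3179 km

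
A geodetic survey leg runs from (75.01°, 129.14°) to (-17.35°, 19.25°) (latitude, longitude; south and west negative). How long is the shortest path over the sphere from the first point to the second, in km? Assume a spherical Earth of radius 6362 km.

12419 km

Haversine: a = sin²(Δφ/2)+cos φ₁ cos φ₂ sin²(Δλ/2) = 0.68603;  σ = 2·atan2(√a,√(1−a))
σ = 111.842° → d = Rσ = 6362·1.95202 = 12419 km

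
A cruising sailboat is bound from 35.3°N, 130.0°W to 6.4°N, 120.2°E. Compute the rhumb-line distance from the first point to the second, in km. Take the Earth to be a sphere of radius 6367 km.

11695 km

Δψ = ln[tan(π/4+φ₂/2)/tan(π/4+φ₁/2)] = -0.5473;  Δφ = -0.5044 rad,  Δλ = -1.9164 rad
q = Δφ/Δψ = 0.9216
d = R·√(Δφ² + q²Δλ²) = 6367·1.83675 = 11695 km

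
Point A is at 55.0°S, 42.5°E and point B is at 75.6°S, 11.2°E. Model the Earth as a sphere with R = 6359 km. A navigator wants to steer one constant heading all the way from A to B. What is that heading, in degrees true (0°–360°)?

210.8°

Meridional parts: M(φ₁)=-1.1542, M(φ₂)=-2.0689 → ΔM = -0.9146;  Δλ = -0.5463 rad
tan C = Δλ / ΔM = +0.5973 → C = 210.85°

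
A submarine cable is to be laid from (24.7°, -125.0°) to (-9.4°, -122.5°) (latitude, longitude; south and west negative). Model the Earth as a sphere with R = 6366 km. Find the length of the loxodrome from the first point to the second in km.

Rhumb course C = atan2(Δλ, Δψ) with Δψ = ln[tan(π/4+φ₂/2)/tan(π/4+φ₁/2)] = -0.6099, Δλ = +0.0436 → C = 175.91°
d = R·|Δφ| / |cos C| = 6366·0.59516 / 0.99745 = 3798 km

3798 km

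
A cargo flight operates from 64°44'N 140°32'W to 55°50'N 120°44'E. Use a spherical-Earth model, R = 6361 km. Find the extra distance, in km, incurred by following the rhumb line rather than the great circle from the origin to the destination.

Great circle: cos σ = sin φ₁ sin φ₂ + cos φ₁ cos φ₂ cos Δλ,  σ = 0.7787 rad → d_gc = 4953.1 km
Rhumb line: Δψ = -0.3156, q = Δφ/Δψ = 0.4921, d_rh = R√(Δφ²+q²Δλ²) = 5484.2 km
Excess = 5484.2 − 4953.1 = 531.1 ≈ 531 km

531 km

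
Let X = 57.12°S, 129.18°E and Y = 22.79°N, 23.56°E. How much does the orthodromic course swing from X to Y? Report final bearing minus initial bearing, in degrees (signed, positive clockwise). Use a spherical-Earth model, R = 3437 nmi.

Initial bearing θ₁ = atan2(sin Δλ cos φ₂, cos φ₁ sin φ₂ − sin φ₁ cos φ₂ cos Δλ) = 270.12°
Final bearing θ₂ = (initial bearing from the destination back to the start) + 180° = 323.92°
Δθ = θ₂ − θ₁ = +53.8°

+53.8°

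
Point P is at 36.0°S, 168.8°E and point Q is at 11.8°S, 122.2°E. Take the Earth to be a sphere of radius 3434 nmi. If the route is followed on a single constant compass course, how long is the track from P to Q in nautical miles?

2914 nmi

Δψ = ln[tan(π/4+φ₂/2)/tan(π/4+φ₁/2)] = +0.4669;  Δφ = +0.4224 rad,  Δλ = -0.8133 rad
q = Δφ/Δψ = 0.9047
d = R·√(Δφ² + q²Δλ²) = 3434·0.84843 = 2914 nmi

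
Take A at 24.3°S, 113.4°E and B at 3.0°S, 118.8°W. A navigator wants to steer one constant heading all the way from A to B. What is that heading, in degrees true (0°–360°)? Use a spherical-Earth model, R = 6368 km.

80.2°

Δψ = ln[tan(π/4+φ₂/2)/tan(π/4+φ₁/2)] = +0.3850
Δλ = +2.2305 rad (taken the short way round)
course = atan2(Δλ, Δψ) = 80.21°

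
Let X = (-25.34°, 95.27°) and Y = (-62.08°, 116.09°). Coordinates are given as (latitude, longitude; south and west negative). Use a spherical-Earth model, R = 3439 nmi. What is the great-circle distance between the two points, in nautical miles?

2359 nmi

Haversine: a = sin²(Δφ/2)+cos φ₁ cos φ₂ sin²(Δλ/2) = 0.11314;  σ = 2·atan2(√a,√(1−a))
σ = 39.310° → d = Rσ = 3439·0.68610 = 2359 nmi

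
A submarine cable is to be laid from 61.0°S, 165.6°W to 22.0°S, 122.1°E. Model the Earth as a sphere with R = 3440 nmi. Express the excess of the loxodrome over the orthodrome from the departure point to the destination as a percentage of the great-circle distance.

3.4%

Great circle: σ = 1.0879 rad → d_gc = Rσ = 3742.5 nmi
Rhumb: Δφ = +0.6807, Δλ = -1.2619, Δψ = +0.9586, q = Δφ/Δψ = 0.7101 → d_rh = R√(Δφ²+q²Δλ²) = 3870.8 nmi
Excess = (3870.8 − 3742.5) / 3742.5 = 128.3 / 3742.5 = 3.43% ≈ 3.4%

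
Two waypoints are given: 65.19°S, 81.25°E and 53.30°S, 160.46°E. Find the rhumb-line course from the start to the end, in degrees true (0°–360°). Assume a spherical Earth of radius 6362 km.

Δψ = ln[tan(π/4+φ₂/2)/tan(π/4+φ₁/2)] = +0.4108
Δλ = +1.3825 rad (taken the short way round)
course = atan2(Δλ, Δψ) = 73.45°

73.5°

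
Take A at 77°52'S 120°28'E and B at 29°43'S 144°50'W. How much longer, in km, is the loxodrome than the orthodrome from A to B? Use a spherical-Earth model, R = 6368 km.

Great circle: cos σ = sin φ₁ sin φ₂ + cos φ₁ cos φ₂ cos Δλ,  σ = 1.0819 rad → d_gc = 6889.3 km
Rhumb line: Δψ = +1.6981, q = Δφ/Δψ = 0.4949, d_rh = R√(Δφ²+q²Δλ²) = 7468.0 km
Excess = 7468.0 − 6889.3 = 578.7 ≈ 579 km

579 km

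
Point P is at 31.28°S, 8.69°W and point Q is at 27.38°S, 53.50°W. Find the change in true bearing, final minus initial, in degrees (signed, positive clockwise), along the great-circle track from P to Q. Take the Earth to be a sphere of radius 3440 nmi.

+22.8°

At departure: θ₁ = atan2(sin Δλ cos φ₂, cos φ₁ sin φ₂ − sin φ₁ cos φ₂ cos Δλ) = 263.98°
At arrival: θ₂ = atan2(sin Δλ cos φ₁, −cos φ₂ sin φ₁ + sin φ₂ cos φ₁ cos Δλ) = 286.83°
Δθ = θ₂ − θ₁ = +22.8°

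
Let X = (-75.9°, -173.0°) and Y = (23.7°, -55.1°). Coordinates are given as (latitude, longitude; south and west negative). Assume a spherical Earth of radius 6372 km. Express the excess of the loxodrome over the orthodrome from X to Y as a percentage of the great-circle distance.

7.6%

Great circle: σ = 2.0877 rad → d_gc = Rσ = 13303.0 km
Rhumb: Δφ = +1.7383, Δλ = +2.0577, Δψ = +2.5161, q = Δφ/Δψ = 0.6909 → d_rh = R√(Δφ²+q²Δλ²) = 14309.4 km
Excess = (14309.4 − 13303.0) / 13303.0 = 1006.4 / 13303.0 = 7.57% ≈ 7.6%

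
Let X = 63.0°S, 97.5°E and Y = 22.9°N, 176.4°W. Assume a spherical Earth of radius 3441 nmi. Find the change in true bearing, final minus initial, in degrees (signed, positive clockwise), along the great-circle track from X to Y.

-47.3°

Initial bearing θ₁ = atan2(sin Δλ cos φ₂, cos φ₁ sin φ₂ − sin φ₁ cos φ₂ cos Δλ) = 75.80°
Final bearing θ₂ = (initial bearing from the destination back to the start) + 180° = 28.54°
Δθ = θ₂ − θ₁ = -47.3°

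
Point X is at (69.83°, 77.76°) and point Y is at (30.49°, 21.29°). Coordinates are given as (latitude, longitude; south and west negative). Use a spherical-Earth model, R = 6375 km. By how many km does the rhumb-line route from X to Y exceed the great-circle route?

145 km

Great circle: cos σ = sin φ₁ sin φ₂ + cos φ₁ cos φ₂ cos Δλ,  σ = 0.8758 rad → d_gc = 5583.1 km
Rhumb line: Δψ = -1.1676, q = Δφ/Δψ = 0.5881, d_rh = R√(Δφ²+q²Δλ²) = 5728.2 km
Excess = 5728.2 − 5583.1 = 145.1 ≈ 145 km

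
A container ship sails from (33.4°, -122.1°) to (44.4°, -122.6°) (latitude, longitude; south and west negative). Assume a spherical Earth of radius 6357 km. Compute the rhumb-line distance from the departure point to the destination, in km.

Δψ = ln[tan(π/4+φ₂/2)/tan(π/4+φ₁/2)] = +0.2476;  Δφ = +0.1920 rad,  Δλ = -0.0087 rad
q = Δφ/Δψ = 0.7755
d = R·√(Δφ² + q²Δλ²) = 6357·0.19211 = 1221 km

1221 km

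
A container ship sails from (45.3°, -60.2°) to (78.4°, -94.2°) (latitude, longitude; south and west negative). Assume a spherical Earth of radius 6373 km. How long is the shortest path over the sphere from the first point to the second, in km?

Haversine: a = sin²(Δφ/2)+cos φ₁ cos φ₂ sin²(Δλ/2) = 0.09323;  σ = 2·atan2(√a,√(1−a))
σ = 35.557° → d = Rσ = 6373·0.62059 = 3955 km

3955 km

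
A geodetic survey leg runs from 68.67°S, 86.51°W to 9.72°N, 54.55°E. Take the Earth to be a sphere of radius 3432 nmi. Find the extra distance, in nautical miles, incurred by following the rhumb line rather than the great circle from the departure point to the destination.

Great circle: cos σ = sin φ₁ sin φ₂ + cos φ₁ cos φ₂ cos Δλ,  σ = 2.0221 rad → d_gc = 6939.79 nmi
Rhumb line: Δψ = +1.8401, q = Δφ/Δψ = 0.7435, d_rh = R√(Δφ²+q²Δλ²) = 7843.30 nmi
Excess = 7843.30 − 6939.79 = 903.51 ≈ 904 nmi

904 nmi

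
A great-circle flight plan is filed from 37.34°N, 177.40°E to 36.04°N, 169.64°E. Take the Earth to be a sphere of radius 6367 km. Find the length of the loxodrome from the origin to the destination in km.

706 km

Δψ = ln[tan(π/4+φ₂/2)/tan(π/4+φ₁/2)] = -0.0283;  Δφ = -0.0227 rad,  Δλ = -0.1354 rad
q = Δφ/Δψ = 0.8018
d = R·√(Δφ² + q²Δλ²) = 6367·0.11094 = 706 km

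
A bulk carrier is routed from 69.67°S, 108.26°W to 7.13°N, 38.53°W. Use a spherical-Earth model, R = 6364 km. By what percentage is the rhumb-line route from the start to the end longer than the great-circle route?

2.5%

Great circle: σ = 1.5678 rad → d_gc = Rσ = 9977.18 km
Rhumb: Δφ = +1.3404, Δλ = +1.2170, Δψ = +1.8435, q = Δφ/Δψ = 0.7271 → d_rh = R√(Δφ²+q²Δλ²) = 10221.65 km
Excess = (10221.65 − 9977.18) / 9977.18 = 244.47 / 9977.18 = 2.4503% ≈ 2.5%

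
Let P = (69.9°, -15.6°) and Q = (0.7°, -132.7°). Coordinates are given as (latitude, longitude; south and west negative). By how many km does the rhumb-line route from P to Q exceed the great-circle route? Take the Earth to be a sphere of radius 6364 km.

Great circle: cos σ = sin φ₁ sin φ₂ + cos φ₁ cos φ₂ cos Δλ,  σ = 1.7164 rad → d_gc = 10923.0 km
Rhumb line: Δψ = -1.7181, q = Δφ/Δψ = 0.7030, d_rh = R√(Δφ²+q²Δλ²) = 11944.7 km
Excess = 11944.7 − 10923.0 = 1021.7 ≈ 1022 km

1022 km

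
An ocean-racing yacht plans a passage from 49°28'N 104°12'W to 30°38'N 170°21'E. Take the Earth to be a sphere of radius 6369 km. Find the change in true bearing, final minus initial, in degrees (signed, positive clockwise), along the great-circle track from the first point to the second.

At departure: θ₁ = atan2(sin Δλ cos φ₂, cos φ₁ sin φ₂ − sin φ₁ cos φ₂ cos Δλ) = 288.03°
At arrival: θ₂ = atan2(sin Δλ cos φ₁, −cos φ₂ sin φ₁ + sin φ₂ cos φ₁ cos Δλ) = 225.90°
Δθ = θ₂ − θ₁ = -62.1°

-62.1°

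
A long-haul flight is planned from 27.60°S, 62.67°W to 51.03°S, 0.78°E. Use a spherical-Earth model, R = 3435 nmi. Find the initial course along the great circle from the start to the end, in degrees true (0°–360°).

θ = atan2( sin Δλ·cos φ₂ ,  cos φ₁ sin φ₂ − sin φ₁ cos φ₂ cos Δλ )
  = atan2(+0.5626, -0.5588) = 134.80°

134.8°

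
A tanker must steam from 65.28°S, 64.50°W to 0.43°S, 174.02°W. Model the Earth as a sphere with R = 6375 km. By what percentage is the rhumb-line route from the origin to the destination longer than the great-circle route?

Great circle: σ = 1.7041 rad → d_gc = Rσ = 10863.6 km
Rhumb: Δφ = +1.1318, Δλ = -1.9115, Δψ = +1.5106, q = Δφ/Δψ = 0.7493 → d_rh = R√(Δφ²+q²Δλ²) = 11637.5 km
Excess = (11637.5 − 10863.6) / 10863.6 = 773.9 / 10863.6 = 7.12% ≈ 7.1%

7.1%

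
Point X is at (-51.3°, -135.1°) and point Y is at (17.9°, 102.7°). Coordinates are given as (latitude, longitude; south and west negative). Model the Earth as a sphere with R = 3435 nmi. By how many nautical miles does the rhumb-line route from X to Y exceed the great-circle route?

Great circle: cos σ = sin φ₁ sin φ₂ + cos φ₁ cos φ₂ cos Δλ,  σ = 2.1615 rad → d_gc = 7424.6 nmi
Rhumb line: Δψ = +1.3641, q = Δφ/Δψ = 0.8854, d_rh = R√(Δφ²+q²Δλ²) = 7699.8 nmi
Excess = 7699.8 − 7424.6 = 275.2 ≈ 275 nmi

275 nmi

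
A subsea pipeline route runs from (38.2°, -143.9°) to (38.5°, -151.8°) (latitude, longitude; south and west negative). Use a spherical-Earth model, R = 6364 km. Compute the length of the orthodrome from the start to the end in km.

cos σ = sin φ₁ sin φ₂ + cos φ₁ cos φ₂ cos Δλ
      = sin(38.20°)sin(38.50°) + cos(38.20°)cos(38.50°)cos(-7.90°) = 0.9941
σ = 6.201° → d = Rσ = 6364·0.10822 = 689 km

689 km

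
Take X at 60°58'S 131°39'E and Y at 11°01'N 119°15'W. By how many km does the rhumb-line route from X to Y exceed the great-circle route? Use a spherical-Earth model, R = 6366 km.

Great circle: cos σ = sin φ₁ sin φ₂ + cos φ₁ cos φ₂ cos Δλ,  σ = 1.8997 rad → d_gc = 12093.2 km
Rhumb line: Δψ = +1.5447, q = Δφ/Δψ = 0.8133, d_rh = R√(Δφ²+q²Δλ²) = 12695.3 km
Excess = 12695.3 − 12093.2 = 602.1 ≈ 602 km

602 km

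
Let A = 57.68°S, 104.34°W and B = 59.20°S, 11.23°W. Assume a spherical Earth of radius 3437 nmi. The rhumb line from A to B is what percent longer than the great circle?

Great circle: σ = 0.7798 rad → d_gc = Rσ = 2680.3 nmi
Rhumb: Δφ = -0.0265, Δλ = +1.6251, Δψ = -0.0507, q = Δφ/Δψ = 0.5233 → d_rh = R√(Δφ²+q²Δλ²) = 2924.2 nmi
Excess = (2924.2 − 2680.3) / 2680.3 = 243.9 / 2680.3 = 9.10% ≈ 9.1%

9.1%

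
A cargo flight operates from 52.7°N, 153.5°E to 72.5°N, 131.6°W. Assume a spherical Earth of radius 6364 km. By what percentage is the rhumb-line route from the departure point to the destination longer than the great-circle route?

6.0%

Great circle: σ = 0.6332 rad → d_gc = Rσ = 4029.8 km
Rhumb: Δφ = +0.3456, Δλ = +1.3073, Δψ = +0.7852, q = Δφ/Δψ = 0.4401 → d_rh = R√(Δφ²+q²Δλ²) = 4271.2 km
Excess = (4271.2 − 4029.8) / 4029.8 = 241.4 / 4029.8 = 5.99% ≈ 6.0%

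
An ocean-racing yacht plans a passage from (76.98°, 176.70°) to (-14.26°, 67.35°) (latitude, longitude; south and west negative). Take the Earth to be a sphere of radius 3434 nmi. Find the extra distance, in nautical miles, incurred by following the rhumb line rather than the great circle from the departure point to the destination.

477 nmi

Great circle: cos σ = sin φ₁ sin φ₂ + cos φ₁ cos φ₂ cos Δλ,  σ = 1.8884 rad → d_gc = 6484.9 nmi
Rhumb line: Δψ = -2.4221, q = Δφ/Δψ = 0.6575, d_rh = R√(Δφ²+q²Δλ²) = 6962.1 nmi
Excess = 6962.1 − 6484.9 = 477.2 ≈ 477 nmi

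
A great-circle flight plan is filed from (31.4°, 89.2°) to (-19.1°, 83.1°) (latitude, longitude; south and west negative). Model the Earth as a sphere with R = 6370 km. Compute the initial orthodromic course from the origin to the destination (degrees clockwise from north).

θ = atan2( sin Δλ·cos φ₂ ,  cos φ₁ sin φ₂ − sin φ₁ cos φ₂ cos Δλ )
  = atan2(-0.1004, -0.7688) = 187.44°

187.4°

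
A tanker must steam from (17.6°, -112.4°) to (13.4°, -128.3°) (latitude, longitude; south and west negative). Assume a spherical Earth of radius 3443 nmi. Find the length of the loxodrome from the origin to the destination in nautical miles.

954 nmi

Rhumb course C = atan2(Δλ, Δψ) with Δψ = ln[tan(π/4+φ₂/2)/tan(π/4+φ₁/2)] = -0.0761, Δλ = -0.2775 → C = 254.67°
d = R·|Δφ| / |cos C| = 3443·0.07330 / 0.26443 = 954 nmi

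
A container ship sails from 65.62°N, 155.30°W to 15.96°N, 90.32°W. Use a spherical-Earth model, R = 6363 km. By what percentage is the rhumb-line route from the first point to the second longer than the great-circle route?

2.7%

Great circle: σ = 1.1392 rad → d_gc = Rσ = 7248.9 km
Rhumb: Δφ = -0.8667, Δλ = +1.1341, Δψ = -1.2501, q = Δφ/Δψ = 0.6933 → d_rh = R√(Δφ²+q²Δλ²) = 7446.3 km
Excess = (7446.3 − 7248.9) / 7248.9 = 197.4 / 7248.9 = 2.72% ≈ 2.7%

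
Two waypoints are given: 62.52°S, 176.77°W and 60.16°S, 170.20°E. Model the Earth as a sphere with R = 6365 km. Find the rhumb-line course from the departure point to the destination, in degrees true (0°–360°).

Δψ = ln[tan(π/4+φ₂/2)/tan(π/4+φ₁/2)] = +0.0859
Δλ = -0.2274 rad (taken the short way round)
course = atan2(Δλ, Δψ) = 290.70°

290.7°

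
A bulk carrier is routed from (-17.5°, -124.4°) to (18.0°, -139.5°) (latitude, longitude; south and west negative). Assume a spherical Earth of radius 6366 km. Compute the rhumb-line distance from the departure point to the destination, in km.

Rhumb course C = atan2(Δλ, Δψ) with Δψ = ln[tan(π/4+φ₂/2)/tan(π/4+φ₁/2)] = +0.6298, Δλ = -0.2635 → C = 337.29°
d = R·|Δφ| / |cos C| = 6366·0.61959 / 0.92248 = 4276 km

4276 km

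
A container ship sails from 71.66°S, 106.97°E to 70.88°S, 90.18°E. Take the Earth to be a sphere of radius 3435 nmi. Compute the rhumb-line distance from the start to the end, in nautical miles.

Rhumb course C = atan2(Δλ, Δψ) with Δψ = ln[tan(π/4+φ₂/2)/tan(π/4+φ₁/2)] = +0.0424, Δλ = -0.2930 → C = 278.23°
d = R·|Δφ| / |cos C| = 3435·0.01361 / 0.14320 = 327 nmi

327 nmi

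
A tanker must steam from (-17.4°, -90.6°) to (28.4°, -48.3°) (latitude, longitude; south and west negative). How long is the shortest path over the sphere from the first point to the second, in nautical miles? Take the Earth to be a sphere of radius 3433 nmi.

cos σ = sin φ₁ sin φ₂ + cos φ₁ cos φ₂ cos Δλ
      = sin(-17.40°)sin(28.40°) + cos(-17.40°)cos(28.40°)cos(42.30°) = 0.4786
σ = 61.405° → d = Rσ = 3433·1.07172 = 3679 nmi

3679 nmi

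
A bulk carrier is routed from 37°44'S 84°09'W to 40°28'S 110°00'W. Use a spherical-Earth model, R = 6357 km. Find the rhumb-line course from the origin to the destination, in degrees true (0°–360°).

Meridional parts: M(φ₁)=-0.7121, M(φ₂)=-0.7736 → ΔM = -0.0615;  Δλ = -0.4512 rad
tan C = Δλ / ΔM = +7.3377 → C = 262.24°

262.2°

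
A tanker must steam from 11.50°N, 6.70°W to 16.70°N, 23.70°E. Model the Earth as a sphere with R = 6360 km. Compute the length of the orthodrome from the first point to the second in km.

cos σ = sin φ₁ sin φ₂ + cos φ₁ cos φ₂ cos Δλ
      = sin(11.50°)sin(16.70°) + cos(11.50°)cos(16.70°)cos(30.40°) = 0.8668
σ = 29.906° → d = Rσ = 6360·0.52197 = 3320 km

3320 km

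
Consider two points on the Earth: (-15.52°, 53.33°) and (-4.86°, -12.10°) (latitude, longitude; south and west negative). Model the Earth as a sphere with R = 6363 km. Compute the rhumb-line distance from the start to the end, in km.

7238 km

Rhumb course C = atan2(Δλ, Δψ) with Δψ = ln[tan(π/4+φ₂/2)/tan(π/4+φ₁/2)] = +0.1893, Δλ = -1.1420 → C = 279.41°
d = R·|Δφ| / |cos C| = 6363·0.18605 / 0.16356 = 7238 km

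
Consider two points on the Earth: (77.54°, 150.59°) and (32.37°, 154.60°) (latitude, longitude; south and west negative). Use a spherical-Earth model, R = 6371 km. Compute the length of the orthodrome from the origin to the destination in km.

cos σ = sin φ₁ sin φ₂ + cos φ₁ cos φ₂ cos Δλ
      = sin(77.54°)sin(32.37°) + cos(77.54°)cos(32.37°)cos(4.01°) = 0.7046
σ = 45.206° → d = Rσ = 6371·0.78899 = 5027 km

5027 km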